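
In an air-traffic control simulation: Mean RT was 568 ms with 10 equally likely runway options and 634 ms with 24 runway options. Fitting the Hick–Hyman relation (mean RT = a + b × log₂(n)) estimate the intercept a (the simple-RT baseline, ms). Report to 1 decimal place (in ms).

394.4 ms

b = (RT₂ − RT₁)/(log₂ n₂ − log₂ n₁) = (634 − 568)/(4.5850 − 3.3219) = 52.255 ms/bit.
Intercept: a = 568 − 52.255·log₂(10) = 394.412 ms.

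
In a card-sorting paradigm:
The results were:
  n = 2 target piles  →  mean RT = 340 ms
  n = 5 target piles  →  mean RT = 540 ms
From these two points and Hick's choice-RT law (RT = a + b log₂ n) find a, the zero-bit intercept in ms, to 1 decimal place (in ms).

b = (RT₂ − RT₁)/(log₂ n₂ − log₂ n₁) = (540 − 340)/(2.3219 − 1) = 151.294 ms/bit.
a = RT₁ − b·log₂ n₁ = 340 − 151.294 × 1 = 188.706 ms.

188.7 ms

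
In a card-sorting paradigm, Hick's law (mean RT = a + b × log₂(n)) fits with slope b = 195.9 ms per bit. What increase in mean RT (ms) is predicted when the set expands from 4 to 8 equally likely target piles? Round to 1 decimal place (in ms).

195.9 ms

ΔRT = (a + b log₂ n₂) − (a + b log₂ n₁) = b·(log₂ n₂ − log₂ n₁).
log₂(8) − log₂(4) = log₂(8/4) = log₂(2) = 1.
ΔRT = 195.9 × 1.0000 = 195.900 ms.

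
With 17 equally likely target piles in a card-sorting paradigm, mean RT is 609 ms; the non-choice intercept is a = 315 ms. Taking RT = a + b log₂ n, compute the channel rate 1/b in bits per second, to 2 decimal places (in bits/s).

13.90 bits/s

Choice component = 609 − 315 = 294 ms over log₂(17) = 4.0875 bits.
b = 294 / 4.0875 = 71.927 ms/bit, so 1/b = 13.903 bits/s.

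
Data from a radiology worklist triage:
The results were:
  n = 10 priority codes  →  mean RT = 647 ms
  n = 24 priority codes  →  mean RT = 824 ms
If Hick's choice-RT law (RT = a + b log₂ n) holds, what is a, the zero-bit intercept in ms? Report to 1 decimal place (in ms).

b = (RT₂ − RT₁)/(log₂ n₂ − log₂ n₁) = (824 − 647)/(4.5850 − 3.3219) = 140.139 ms/bit.
a = RT₁ − b·log₂ n₁ = 647 − 140.139 × 3.3219 = 181.469 ms.

181.5 ms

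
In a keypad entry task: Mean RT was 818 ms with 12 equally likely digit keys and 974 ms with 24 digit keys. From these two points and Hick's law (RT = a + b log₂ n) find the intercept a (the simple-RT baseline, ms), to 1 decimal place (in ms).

The slope on a log₂ axis is (974 − 818) / (4.5850 − 3.5850) = 156.000 ms/bit.
a = RT₁ − b·log₂ n₁ = 818 − 156.000 × 3.5850 = 258.746 ms.

258.7 ms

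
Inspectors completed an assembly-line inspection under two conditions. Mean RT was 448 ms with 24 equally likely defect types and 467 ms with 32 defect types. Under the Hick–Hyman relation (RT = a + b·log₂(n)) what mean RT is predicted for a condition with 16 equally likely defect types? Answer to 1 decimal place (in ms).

421.2 ms

With log₂ n on the abscissa the relation is linear; from the two conditions:
  b = (467 − 448) / (log₂ 32 − log₂ 24) = 19 / (5 − 4.5850) = 45.779 ms/bit
  a = 448 − 45.779 × 4.5850 = 238.105 ms
Then RT(16) = 238.105 + 45.779 × log₂ 16 = 238.105 + 45.779 × 4 ≈ 421.221 ms.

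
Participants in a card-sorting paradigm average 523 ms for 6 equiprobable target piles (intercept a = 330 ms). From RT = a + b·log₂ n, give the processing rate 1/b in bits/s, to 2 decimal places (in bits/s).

b = (523 − 330)/log₂ 6 = 193/2.5850 = 74.663 ms per bit = 0.07466 s/bit; the reciprocal is 13.394 bits/s.

13.39 bits/s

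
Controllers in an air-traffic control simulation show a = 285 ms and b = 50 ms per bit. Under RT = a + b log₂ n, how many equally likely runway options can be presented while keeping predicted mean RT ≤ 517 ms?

24

50·log₂ n ≤ 517 − 285 = 232, giving log₂ n ≤ 4.6400 and n ≤ 24.933. The largest whole number is 24.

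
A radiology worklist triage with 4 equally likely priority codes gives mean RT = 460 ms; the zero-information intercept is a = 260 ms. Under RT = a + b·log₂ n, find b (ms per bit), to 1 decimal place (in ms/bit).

4 alternatives carry log₂ 4 = 2 bits; the choice cost is 460 − 260 = 200 ms, so b = 200/2 = 100.000 ms/bit.

100.0 ms/bit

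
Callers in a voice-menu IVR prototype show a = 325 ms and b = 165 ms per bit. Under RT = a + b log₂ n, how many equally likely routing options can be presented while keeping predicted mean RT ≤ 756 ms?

6

Information budget: (756 − 325)/165 = 2.6121 bits, so n ≤ 2^2.6121 = 6.114 → at most 6.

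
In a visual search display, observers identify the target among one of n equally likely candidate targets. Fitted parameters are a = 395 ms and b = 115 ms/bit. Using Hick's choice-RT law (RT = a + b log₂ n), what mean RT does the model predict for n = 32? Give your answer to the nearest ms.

970 ms

log₂(32) = 5 bits, so RT = 395 + 115 × 5 ≈ 970.000 ms.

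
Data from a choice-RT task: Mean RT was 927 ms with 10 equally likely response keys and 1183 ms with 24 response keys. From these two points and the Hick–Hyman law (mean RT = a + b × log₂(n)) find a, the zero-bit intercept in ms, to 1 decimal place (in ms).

253.7 ms

The slope on a log₂ axis is (1183 − 927) / (4.5850 − 3.3219) = 202.686 ms/bit.
Intercept: a = 927 − 202.686·log₂(10) = 253.690 ms.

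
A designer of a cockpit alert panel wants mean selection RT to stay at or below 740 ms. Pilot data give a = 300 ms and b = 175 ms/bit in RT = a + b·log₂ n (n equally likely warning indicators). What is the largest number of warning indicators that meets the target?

Information budget: (740 − 300)/175 = 2.5143 bits, so n ≤ 2^2.5143 = 5.713 → at most 5.

5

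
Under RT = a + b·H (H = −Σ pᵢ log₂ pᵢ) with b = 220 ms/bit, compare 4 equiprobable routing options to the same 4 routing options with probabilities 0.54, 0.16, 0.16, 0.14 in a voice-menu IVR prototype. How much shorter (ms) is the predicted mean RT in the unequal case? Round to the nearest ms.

61 ms

The RT saving is b·ΔH. Equiprobable H₀ = log₂(4) = 2.0000 bits; with the given probabilities H = 1.7232 bits.
b·(H₀ − H) = 220 × (2.0000 − 1.7232) = 60.90 ms.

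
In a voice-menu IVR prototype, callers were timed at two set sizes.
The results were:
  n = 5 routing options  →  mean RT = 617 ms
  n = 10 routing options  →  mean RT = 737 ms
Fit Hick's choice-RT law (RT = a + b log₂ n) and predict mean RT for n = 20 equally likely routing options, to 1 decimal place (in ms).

Fit slope and intercept:
  b = (737 − 617) / (log₂ 10 − log₂ 5) = 120 / (3.3219 − 2.3219) = 120.000 ms/bit
  a = 617 − 120.000 × 2.3219 = 338.369 ms
Then RT(20) = 338.369 + 120.000 × log₂ 20 = 338.369 + 120.000 × 4.3219 ≈ 857.000 ms.

857.0 ms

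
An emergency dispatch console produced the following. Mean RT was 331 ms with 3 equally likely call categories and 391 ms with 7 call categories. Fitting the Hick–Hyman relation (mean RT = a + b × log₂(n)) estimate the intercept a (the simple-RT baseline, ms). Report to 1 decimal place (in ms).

253.2 ms

The slope on a log₂ axis is (391 − 331) / (2.8074 − 1.5850) = 49.084 ms/bit.
Intercept: a = 331 − 49.084·log₂(3) = 253.204 ms.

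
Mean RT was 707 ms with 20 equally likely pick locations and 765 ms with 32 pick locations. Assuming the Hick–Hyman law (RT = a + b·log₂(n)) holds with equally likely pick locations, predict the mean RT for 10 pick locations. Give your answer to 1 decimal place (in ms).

621.5 ms

With log₂ n on the abscissa the relation is linear; from the two conditions:
  b = (765 − 707) / (log₂ 32 − log₂ 20) = 58 / (5 − 4.3219) = 85.537 ms/bit
  a = 707 − 85.537 × 4.3219 = 337.317 ms
Then RT(10) = 337.317 + 85.537 × log₂ 10 = 337.317 + 85.537 × 3.3219 ≈ 621.463 ms.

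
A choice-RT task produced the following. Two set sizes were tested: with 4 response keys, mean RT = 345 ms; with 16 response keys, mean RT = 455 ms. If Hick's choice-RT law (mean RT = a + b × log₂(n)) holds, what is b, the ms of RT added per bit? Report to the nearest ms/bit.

b = (RT₂ − RT₁)/(log₂ n₂ − log₂ n₁) = (455 − 345)/(4 − 2) = 55 ms/bit.

55 ms/bit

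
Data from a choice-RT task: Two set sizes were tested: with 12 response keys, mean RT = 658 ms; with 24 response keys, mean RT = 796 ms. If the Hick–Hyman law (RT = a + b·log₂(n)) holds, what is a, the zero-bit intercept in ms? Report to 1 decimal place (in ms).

Slope: b = (796 − 658) / (log₂ 24 − log₂ 12) = 138/1.0000 = 138.000 ms/bit.
Intercept: a = 658 − 138.000·log₂(12) = 163.275 ms.

163.3 ms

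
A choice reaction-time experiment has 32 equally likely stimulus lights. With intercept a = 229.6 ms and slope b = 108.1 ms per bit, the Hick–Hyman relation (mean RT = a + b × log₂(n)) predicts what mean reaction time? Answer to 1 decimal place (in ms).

log₂(32) = 5 bits, so RT = 229.6 + 108.1 × 5 ≈ 770.100 ms.

770.1 ms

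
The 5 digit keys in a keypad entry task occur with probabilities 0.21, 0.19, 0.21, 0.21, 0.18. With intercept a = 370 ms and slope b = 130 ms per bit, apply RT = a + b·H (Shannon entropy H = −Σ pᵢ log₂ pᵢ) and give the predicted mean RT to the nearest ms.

H = 0.21·log₂(1/0.21) + 0.19·log₂(1/0.19) + 0.21·log₂(1/0.21) + 0.21·log₂(1/0.21) + 0.18·log₂(1/0.18) = 2.3190 bits.
RT = 370 + 130 × 2.3190 = 671.47 ms.

671 ms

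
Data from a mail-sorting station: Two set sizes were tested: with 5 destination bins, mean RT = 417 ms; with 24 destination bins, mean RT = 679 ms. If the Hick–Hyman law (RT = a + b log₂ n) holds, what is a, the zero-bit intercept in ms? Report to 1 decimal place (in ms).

148.2 ms

The slope on a log₂ axis is (679 − 417) / (4.5850 − 2.3219) = 115.774 ms/bit.
a = RT₁ − b·log₂ n₁ = 417 − 115.774 × 2.3219 = 148.182 ms.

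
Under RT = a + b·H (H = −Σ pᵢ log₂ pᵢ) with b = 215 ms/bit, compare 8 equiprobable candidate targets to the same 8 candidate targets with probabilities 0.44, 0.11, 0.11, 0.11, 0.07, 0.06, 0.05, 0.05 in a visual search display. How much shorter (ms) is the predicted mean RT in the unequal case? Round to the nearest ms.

The RT saving is b·ΔH. Equiprobable H₀ = log₂(8) = 3.0000 bits; with the given probabilities H = 2.5163 bits.
b·(H₀ − H) = 215 × (3.0000 − 2.5163) = 104.00 ms.

104 ms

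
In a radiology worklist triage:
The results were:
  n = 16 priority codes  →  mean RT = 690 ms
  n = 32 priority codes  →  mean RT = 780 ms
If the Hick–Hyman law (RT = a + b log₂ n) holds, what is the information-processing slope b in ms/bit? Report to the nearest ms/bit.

b = (RT₂ − RT₁)/(log₂ n₂ − log₂ n₁) = (780 − 690)/(5 − 4) = 90 ms/bit.

90 ms/bit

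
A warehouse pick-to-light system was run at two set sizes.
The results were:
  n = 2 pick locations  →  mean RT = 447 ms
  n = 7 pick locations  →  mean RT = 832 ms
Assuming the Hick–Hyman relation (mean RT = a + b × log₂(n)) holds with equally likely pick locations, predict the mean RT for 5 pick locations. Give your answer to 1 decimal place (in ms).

728.6 ms

With log₂ n on the abscissa the relation is linear; from the two conditions:
  b = (832 − 447) / (log₂ 7 − log₂ 2) = 385 / (2.8074 − 1) = 213.018 ms/bit
  a = 447 − 213.018 × 1 = 233.982 ms
Then RT(5) = 233.982 + 213.018 × log₂ 5 = 233.982 + 213.018 × 2.3219 ≈ 728.595 ms.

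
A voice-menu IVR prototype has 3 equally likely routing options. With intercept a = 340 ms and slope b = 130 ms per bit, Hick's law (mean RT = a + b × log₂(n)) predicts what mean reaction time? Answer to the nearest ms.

546 ms

log₂(3) = 1.5850 bits, so RT = 340 + 130 × 1.5850 ≈ 546.045 ms.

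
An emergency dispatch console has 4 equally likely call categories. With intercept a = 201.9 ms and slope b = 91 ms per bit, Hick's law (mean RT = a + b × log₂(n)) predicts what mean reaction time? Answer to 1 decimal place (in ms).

log₂(4) = 2 bits, so RT = 201.9 + 91 × 2 ≈ 383.900 ms.

383.9 ms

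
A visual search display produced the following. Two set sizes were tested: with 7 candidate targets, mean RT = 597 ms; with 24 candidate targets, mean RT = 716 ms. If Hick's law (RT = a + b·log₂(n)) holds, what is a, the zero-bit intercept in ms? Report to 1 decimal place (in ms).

b = (RT₂ − RT₁)/(log₂ n₂ − log₂ n₁) = (716 − 597)/(4.5850 − 2.8074) = 66.944 ms/bit.
Intercept: a = 597 − 66.944·log₂(7) = 409.065 ms.

409.1 ms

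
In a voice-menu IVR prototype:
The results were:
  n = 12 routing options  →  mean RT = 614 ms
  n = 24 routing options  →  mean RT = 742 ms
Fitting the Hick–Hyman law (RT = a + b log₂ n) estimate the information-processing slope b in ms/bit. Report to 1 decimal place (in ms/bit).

Slope: b = (742 − 614) / (log₂ 24 − log₂ 12) = 128/1.0000 = 128.000 ms/bit.

128.0 ms/bit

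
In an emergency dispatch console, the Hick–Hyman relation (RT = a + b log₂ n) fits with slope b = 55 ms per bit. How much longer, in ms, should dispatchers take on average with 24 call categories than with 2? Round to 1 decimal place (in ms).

The intercept a cancels: ΔRT = b·(log₂ n₂ − log₂ n₁) = b·log₂(n₂/n₁).
log₂(24) − log₂(2) = 4.5850 − 1 = 3.5850.
ΔRT = 55 × 3.5850 = 197.173 ms.

197.2 ms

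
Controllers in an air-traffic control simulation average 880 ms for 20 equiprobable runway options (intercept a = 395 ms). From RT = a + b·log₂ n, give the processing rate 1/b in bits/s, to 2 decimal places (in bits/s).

8.91 bits/s

b = (880 − 395)/log₂ 20 = 485/4.3219 = 112.218 ms per bit = 0.11222 s/bit; the reciprocal is 8.911 bits/s.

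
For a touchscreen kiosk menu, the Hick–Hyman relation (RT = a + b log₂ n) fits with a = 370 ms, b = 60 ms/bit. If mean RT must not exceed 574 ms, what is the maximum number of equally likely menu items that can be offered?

60·log₂ n ≤ 574 − 370 = 204, giving log₂ n ≤ 3.4000 and n ≤ 10.556. The largest whole number is 10.

10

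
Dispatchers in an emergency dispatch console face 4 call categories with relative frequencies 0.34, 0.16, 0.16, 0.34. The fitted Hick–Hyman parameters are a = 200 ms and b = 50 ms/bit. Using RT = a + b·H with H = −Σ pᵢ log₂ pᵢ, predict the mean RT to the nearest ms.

295 ms

Entropy contributions −pᵢ log₂ pᵢ: 0.5292, 0.4230, 0.4230, 0.5292; sum H = 1.9044 bits.
RT = a + bH = 200 + 50·1.9044 = 295.22 ms.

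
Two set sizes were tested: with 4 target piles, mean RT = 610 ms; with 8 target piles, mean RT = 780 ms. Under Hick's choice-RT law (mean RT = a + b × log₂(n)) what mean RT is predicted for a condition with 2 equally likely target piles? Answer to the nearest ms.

Solve the two-equation system in a and b:
  b = (780 − 610) / (log₂ 8 − log₂ 4) = 170 / (3 − 2) = 170 ms/bit
  a = 610 − 170 × 2 = 270 ms
Then RT(2) = 270 + 170 × log₂ 2 = 270 + 170 × 1 ≈ 440.000 ms.

440 ms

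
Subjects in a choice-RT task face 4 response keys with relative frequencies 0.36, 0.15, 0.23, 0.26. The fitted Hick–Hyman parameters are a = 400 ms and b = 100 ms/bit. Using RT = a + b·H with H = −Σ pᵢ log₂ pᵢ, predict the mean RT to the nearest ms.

Entropy contributions −pᵢ log₂ pᵢ: 0.5306, 0.4105, 0.4877, 0.5053; sum H = 1.9341 bits.
RT = a + bH = 400 + 100·1.9341 = 593.41 ms.

593 ms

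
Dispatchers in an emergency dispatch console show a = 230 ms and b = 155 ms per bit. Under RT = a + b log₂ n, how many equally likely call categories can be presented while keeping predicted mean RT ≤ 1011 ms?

Information budget: (1011 − 230)/155 = 5.0387 bits, so n ≤ 2^5.0387 = 32.870 → at most 32.

32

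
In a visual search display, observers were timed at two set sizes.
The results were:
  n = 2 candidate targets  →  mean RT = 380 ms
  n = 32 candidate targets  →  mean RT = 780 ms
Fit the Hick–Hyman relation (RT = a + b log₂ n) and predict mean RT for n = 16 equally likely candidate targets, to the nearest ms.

680 ms

RT is linear in log₂ n, so two points fix the line:
  b = (780 − 380) / (log₂ 32 − log₂ 2) = 400 / (5 − 1) = 100 ms/bit
  a = 380 − 100 × 1 = 280 ms
Then RT(16) = 280 + 100 × log₂ 16 = 280 + 100 × 4 ≈ 680.000 ms.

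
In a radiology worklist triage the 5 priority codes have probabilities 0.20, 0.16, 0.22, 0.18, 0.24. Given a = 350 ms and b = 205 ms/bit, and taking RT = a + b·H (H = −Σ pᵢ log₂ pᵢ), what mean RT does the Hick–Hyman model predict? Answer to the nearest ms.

823 ms

H = 0.20·log₂(1/0.20) + 0.16·log₂(1/0.16) + 0.22·log₂(1/0.22) + 0.18·log₂(1/0.18) + 0.24·log₂(1/0.24) = 2.3074 bits.
RT = 350 + 205 × 2.3074 = 823.02 ms.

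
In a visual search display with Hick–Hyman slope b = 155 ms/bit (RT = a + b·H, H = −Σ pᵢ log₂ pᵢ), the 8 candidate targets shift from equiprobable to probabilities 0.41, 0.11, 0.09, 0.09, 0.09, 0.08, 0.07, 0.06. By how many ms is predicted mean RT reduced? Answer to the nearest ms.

Equiprobable entropy H₀ = log₂ 8 = 3.0000 bits.
Skewed entropy H = −Σ pᵢ log₂ pᵢ = 2.6192 bits.
ΔRT = b·(H₀ − H) = 155 × 0.3808 = 59.02 ms.

59 ms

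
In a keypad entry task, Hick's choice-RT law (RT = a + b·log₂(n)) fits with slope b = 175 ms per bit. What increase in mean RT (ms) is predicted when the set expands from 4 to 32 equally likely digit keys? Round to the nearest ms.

The intercept a cancels: ΔRT = b·(log₂ n₂ − log₂ n₁) = b·log₂(n₂/n₁).
log₂(32) − log₂(4) = log₂(32/4) = log₂(8) = 3.
ΔRT = 175 × 3.0000 = 525.000 ms.

525 ms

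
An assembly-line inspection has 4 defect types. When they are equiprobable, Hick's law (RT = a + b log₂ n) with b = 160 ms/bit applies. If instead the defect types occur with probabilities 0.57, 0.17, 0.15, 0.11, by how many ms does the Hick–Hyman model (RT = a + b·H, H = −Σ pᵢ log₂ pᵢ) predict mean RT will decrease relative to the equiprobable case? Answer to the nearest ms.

55 ms

Equiprobable entropy H₀ = log₂ 4 = 2.0000 bits.
Skewed entropy H = −Σ pᵢ log₂ pᵢ = 1.6577 bits.
ΔRT = b·(H₀ − H) = 160 × 0.3423 = 54.77 ms.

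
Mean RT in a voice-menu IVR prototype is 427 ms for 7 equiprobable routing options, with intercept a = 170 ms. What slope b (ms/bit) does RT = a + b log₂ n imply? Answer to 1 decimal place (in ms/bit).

7 alternatives carry log₂ 7 = 2.8074 bits; the choice cost is 427 − 170 = 257 ms, so b = 257/2.8074 = 91.545 ms/bit.

91.5 ms/bit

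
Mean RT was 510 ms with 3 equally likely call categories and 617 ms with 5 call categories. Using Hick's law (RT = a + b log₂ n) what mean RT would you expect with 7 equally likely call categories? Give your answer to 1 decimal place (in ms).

687.5 ms

With log₂ n on the abscissa the relation is linear; from the two conditions:
  b = (617 − 510) / (log₂ 5 − log₂ 3) = 107 / (2.3219 − 1.5850) = 145.190 ms/bit
  a = 510 − 145.190 × 1.5850 = 279.879 ms
Then RT(7) = 279.879 + 145.190 × log₂ 7 = 279.879 + 145.190 × 2.8074 ≈ 687.479 ms.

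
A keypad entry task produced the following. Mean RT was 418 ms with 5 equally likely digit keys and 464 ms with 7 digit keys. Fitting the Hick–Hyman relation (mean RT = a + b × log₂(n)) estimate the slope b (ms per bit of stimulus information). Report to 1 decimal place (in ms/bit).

94.8 ms/bit

Slope: b = (464 − 418) / (log₂ 7 − log₂ 5) = 46/0.4854 = 94.762 ms/bit.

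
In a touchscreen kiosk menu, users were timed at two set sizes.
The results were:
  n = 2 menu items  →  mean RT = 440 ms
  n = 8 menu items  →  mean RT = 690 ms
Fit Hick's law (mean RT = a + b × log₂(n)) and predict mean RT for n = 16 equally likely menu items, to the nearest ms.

815 ms

Fit slope and intercept:
  b = (690 − 440) / (log₂ 8 − log₂ 2) = 250 / (3 − 1) = 125 ms/bit
  a = 440 − 125 × 1 = 315 ms
Then RT(16) = 315 + 125 × log₂ 16 = 315 + 125 × 4 ≈ 815.000 ms.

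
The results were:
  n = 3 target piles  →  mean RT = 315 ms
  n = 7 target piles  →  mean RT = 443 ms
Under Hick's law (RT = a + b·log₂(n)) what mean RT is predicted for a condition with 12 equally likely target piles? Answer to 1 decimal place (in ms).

Fit slope and intercept:
  b = (443 − 315) / (log₂ 7 − log₂ 3) = 128 / (2.8074 − 1.5850) = 104.713 ms/bit
  a = 315 − 104.713 × 1.5850 = 149.034 ms
Then RT(12) = 149.034 + 104.713 × log₂ 12 = 149.034 + 104.713 × 3.5850 ≈ 524.425 ms.

524.4 ms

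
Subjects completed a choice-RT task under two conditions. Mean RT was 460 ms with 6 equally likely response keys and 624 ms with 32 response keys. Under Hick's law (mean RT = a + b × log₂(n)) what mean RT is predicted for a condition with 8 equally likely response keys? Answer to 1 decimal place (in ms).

488.2 ms

Solve the two-equation system in a and b:
  b = (624 − 460) / (log₂ 32 − log₂ 6) = 164 / (5 − 2.5850) = 67.908 ms/bit
  a = 460 − 67.908 × 2.5850 = 284.461 ms
Then RT(8) = 284.461 + 67.908 × log₂ 8 = 284.461 + 67.908 × 3 ≈ 488.184 ms.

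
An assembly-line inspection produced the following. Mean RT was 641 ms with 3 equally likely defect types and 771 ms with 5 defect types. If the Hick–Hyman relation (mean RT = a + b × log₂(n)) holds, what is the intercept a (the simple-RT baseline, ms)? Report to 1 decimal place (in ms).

361.4 ms

The slope on a log₂ axis is (771 − 641) / (2.3219 − 1.5850) = 176.399 ms/bit.
a = RT₁ − b·log₂ n₁ = 641 − 176.399 × 1.5850 = 361.414 ms.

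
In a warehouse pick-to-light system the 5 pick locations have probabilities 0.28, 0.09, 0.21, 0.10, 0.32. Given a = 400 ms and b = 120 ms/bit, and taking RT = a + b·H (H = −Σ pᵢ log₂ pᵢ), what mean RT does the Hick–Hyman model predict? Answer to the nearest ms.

659 ms

H = 0.28·log₂(1/0.28) + 0.09·log₂(1/0.09) + 0.21·log₂(1/0.21) + 0.10·log₂(1/0.10) + 0.32·log₂(1/0.32) = 2.1579 bits.
RT = 400 + 120 × 2.1579 = 658.95 ms.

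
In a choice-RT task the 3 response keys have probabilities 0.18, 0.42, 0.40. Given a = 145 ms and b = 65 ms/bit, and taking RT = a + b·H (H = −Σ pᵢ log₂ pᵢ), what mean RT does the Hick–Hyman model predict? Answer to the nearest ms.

Entropy contributions −pᵢ log₂ pᵢ: 0.4453, 0.5256, 0.5288; sum H = 1.4997 bits.
RT = a + bH = 145 + 65·1.4997 = 242.48 ms.

242 ms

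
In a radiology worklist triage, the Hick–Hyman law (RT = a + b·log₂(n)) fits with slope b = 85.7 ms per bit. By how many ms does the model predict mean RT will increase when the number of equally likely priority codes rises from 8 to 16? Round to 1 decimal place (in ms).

85.7 ms

ΔRT = (a + b log₂ n₂) − (a + b log₂ n₁) = b·(log₂ n₂ − log₂ n₁).
log₂(16) − log₂(8) = log₂(16/8) = log₂(2) = 1.
ΔRT = 85.7 × 1.0000 = 85.700 ms.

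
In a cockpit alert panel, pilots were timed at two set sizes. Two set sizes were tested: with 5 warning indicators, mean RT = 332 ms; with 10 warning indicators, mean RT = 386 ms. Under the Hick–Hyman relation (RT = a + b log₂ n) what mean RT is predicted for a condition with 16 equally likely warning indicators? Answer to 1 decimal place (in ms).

Solve the two-equation system in a and b:
  b = (386 − 332) / (log₂ 10 − log₂ 5) = 54 / (3.3219 − 2.3219) = 54.000 ms/bit
  a = 332 − 54.000 × 2.3219 = 206.616 ms
Then RT(16) = 206.616 + 54.000 × log₂ 16 = 206.616 + 54.000 × 4 ≈ 422.616 ms.

422.6 ms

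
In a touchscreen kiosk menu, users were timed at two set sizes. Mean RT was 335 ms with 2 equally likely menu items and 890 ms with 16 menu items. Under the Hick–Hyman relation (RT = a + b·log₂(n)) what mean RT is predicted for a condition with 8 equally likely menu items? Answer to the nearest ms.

With log₂ n on the abscissa the relation is linear; from the two conditions:
  b = (890 − 335) / (log₂ 16 − log₂ 2) = 555 / (4 − 1) = 185 ms/bit
  a = 335 − 185 × 1 = 150 ms
Then RT(8) = 150 + 185 × log₂ 8 = 150 + 185 × 3 ≈ 705.000 ms.

705 ms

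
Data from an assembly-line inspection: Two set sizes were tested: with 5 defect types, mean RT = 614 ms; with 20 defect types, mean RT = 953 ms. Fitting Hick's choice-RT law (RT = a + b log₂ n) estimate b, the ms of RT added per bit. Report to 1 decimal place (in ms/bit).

The slope on a log₂ axis is (953 − 614) / (4.3219 − 2.3219) = 169.500 ms/bit.

169.5 ms/bit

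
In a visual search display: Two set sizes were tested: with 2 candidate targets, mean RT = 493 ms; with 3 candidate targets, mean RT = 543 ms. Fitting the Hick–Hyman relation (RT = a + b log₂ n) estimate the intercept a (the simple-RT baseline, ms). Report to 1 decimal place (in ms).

407.5 ms

b = (RT₂ − RT₁)/(log₂ n₂ − log₂ n₁) = (543 − 493)/(1.5850 − 1) = 85.476 ms/bit.
a = RT₁ − b·log₂ n₁ = 493 − 85.476 × 1 = 407.524 ms.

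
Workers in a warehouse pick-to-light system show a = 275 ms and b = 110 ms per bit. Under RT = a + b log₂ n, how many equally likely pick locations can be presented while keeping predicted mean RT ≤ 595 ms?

Set 275 + 110·log₂ n ≤ 595 → log₂ n ≤ (595 − 275)/110 = 2.9091.
So n ≤ 2^2.9091 = 7.511; the largest integer n is 7.

7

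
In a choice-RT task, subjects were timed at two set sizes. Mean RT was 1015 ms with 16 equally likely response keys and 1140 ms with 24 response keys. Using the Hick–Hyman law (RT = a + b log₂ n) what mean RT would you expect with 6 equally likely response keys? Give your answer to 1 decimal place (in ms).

712.6 ms

RT is linear in log₂ n, so two points fix the line:
  b = (1140 − 1015) / (log₂ 24 − log₂ 16) = 125 / (4.5850 − 4) = 213.689 ms/bit
  a = 1015 − 213.689 × 4 = 160.244 ms
Then RT(6) = 160.244 + 213.689 × log₂ 6 = 160.244 + 213.689 × 2.5850 ≈ 712.622 ms.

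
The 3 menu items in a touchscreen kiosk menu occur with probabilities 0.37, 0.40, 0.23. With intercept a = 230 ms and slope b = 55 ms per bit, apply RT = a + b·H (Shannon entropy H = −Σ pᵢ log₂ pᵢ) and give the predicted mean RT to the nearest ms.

315 ms

H = 0.37·log₂(1/0.37) + 0.40·log₂(1/0.40) + 0.23·log₂(1/0.23) = 1.5472 bits.
RT = 230 + 55 × 1.5472 = 315.09 ms.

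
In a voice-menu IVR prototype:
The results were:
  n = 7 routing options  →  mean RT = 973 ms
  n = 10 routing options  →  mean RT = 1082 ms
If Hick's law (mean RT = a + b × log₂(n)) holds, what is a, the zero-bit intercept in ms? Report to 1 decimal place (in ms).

The slope on a log₂ axis is (1082 − 973) / (3.3219 − 2.8074) = 211.826 ms/bit.
a = RT₁ − b·log₂ n₁ = 973 − 211.826 × 2.8074 = 378.329 ms.

378.3 ms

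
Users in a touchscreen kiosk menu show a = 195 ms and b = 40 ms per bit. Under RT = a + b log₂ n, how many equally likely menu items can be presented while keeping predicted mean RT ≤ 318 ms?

40·log₂ n ≤ 318 − 195 = 123, giving log₂ n ≤ 3.0750 and n ≤ 8.427. The largest whole number is 8.

8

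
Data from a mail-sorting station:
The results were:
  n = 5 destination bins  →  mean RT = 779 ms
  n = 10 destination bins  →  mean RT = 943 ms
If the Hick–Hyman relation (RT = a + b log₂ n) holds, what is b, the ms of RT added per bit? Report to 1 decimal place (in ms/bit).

b = (RT₂ − RT₁)/(log₂ n₂ − log₂ n₁) = (943 − 779)/(3.3219 − 2.3219) = 164.000 ms/bit.

164.0 ms/bit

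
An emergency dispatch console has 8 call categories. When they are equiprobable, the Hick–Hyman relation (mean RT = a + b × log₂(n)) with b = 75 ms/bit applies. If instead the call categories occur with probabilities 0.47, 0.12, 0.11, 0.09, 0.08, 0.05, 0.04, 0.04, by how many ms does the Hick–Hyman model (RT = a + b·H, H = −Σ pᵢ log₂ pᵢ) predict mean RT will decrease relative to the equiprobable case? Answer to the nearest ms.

43 ms

Equiprobable entropy H₀ = log₂ 8 = 3.0000 bits.
Skewed entropy H = −Σ pᵢ log₂ pᵢ = 2.4211 bits.
ΔRT = b·(H₀ − H) = 75 × 0.5789 = 43.42 ms.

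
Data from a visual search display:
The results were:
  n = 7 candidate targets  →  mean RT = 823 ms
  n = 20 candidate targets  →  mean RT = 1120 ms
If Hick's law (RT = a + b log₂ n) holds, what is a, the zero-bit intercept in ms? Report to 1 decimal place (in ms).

The slope on a log₂ axis is (1120 − 823) / (4.3219 − 2.8074) = 196.095 ms/bit.
Intercept: a = 823 − 196.095·log₂(7) = 272.492 ms.

272.5 ms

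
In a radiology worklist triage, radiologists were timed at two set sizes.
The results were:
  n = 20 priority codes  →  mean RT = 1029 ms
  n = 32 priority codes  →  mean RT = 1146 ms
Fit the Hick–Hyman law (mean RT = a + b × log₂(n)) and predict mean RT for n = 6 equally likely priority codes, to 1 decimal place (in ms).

729.3 ms

Fit slope and intercept:
  b = (1146 − 1029) / (log₂ 32 − log₂ 20) = 117 / (5 − 4.3219) = 172.548 ms/bit
  a = 1029 − 172.548 × 4.3219 = 283.260 ms
Then RT(6) = 283.260 + 172.548 × log₂ 6 = 283.260 + 172.548 × 2.5850 ≈ 729.290 ms.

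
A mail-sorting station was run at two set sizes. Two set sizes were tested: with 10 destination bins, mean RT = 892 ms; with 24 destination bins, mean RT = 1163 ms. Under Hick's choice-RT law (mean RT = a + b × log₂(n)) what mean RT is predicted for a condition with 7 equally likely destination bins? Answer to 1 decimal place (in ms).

With log₂ n on the abscissa the relation is linear; from the two conditions:
  b = (1163 − 892) / (log₂ 24 − log₂ 10) = 271 / (4.5850 − 3.3219) = 214.563 ms/bit
  a = 892 − 214.563 × 3.3219 = 179.238 ms
Then RT(7) = 179.238 + 214.563 × log₂ 7 = 179.238 + 214.563 × 2.8074 ≈ 781.592 ms.

781.6 ms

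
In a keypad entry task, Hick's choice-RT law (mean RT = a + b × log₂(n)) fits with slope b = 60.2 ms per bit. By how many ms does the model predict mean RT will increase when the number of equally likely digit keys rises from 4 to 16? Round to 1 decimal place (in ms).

120.4 ms

The intercept a cancels: ΔRT = b·(log₂ n₂ − log₂ n₁) = b·log₂(n₂/n₁).
log₂(16) − log₂(4) = log₂(16/4) = log₂(4) = 2.
ΔRT = 60.2 × 2.0000 = 120.400 ms.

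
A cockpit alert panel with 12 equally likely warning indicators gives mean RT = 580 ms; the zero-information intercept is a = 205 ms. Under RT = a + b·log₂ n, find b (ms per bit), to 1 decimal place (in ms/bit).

104.6 ms/bit

log₂(12) = 3.5850 bits.
b = (RT − a)/log₂ n = (580 − 205) / 3.5850 = 104.604 ms/bit.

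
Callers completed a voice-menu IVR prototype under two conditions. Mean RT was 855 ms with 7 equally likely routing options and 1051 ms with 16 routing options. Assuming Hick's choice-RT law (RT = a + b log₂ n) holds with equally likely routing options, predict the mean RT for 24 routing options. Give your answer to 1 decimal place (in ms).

1147.1 ms

Solve the two-equation system in a and b:
  b = (1051 − 855) / (log₂ 16 − log₂ 7) = 196 / (4 − 2.8074) = 164.341 ms/bit
  a = 855 − 164.341 × 2.8074 = 393.638 ms
Then RT(24) = 393.638 + 164.341 × log₂ 24 = 393.638 + 164.341 × 4.5850 ≈ 1147.133 ms.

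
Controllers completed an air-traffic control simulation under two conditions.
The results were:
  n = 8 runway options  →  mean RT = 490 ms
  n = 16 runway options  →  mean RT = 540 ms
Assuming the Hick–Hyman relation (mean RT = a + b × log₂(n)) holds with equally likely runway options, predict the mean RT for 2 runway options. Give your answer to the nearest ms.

390 ms

Solve the two-equation system in a and b:
  b = (540 − 490) / (log₂ 16 − log₂ 8) = 50 / (4 − 3) = 50 ms/bit
  a = 490 − 50 × 3 = 340 ms
Then RT(2) = 340 + 50 × log₂ 2 = 340 + 50 × 1 ≈ 390.000 ms.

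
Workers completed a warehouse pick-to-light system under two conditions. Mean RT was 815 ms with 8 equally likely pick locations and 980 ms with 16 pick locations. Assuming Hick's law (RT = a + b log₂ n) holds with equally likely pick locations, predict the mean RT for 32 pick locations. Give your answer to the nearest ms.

Solve the two-equation system in a and b:
  b = (980 − 815) / (log₂ 16 − log₂ 8) = 165 / (4 − 3) = 165 ms/bit
  a = 815 − 165 × 3 = 320 ms
Then RT(32) = 320 + 165 × log₂ 32 = 320 + 165 × 5 ≈ 1145.000 ms.

1145 ms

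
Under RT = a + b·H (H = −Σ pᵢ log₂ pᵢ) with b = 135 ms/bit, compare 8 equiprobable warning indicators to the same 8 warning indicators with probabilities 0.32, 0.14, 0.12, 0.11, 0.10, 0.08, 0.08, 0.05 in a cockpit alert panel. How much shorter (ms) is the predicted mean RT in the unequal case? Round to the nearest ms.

Equiprobable entropy H₀ = log₂ 8 = 3.0000 bits.
Skewed entropy H = −Σ pᵢ log₂ pᵢ = 2.7718 bits.
ΔRT = b·(H₀ − H) = 135 × 0.2282 = 30.81 ms.

31 ms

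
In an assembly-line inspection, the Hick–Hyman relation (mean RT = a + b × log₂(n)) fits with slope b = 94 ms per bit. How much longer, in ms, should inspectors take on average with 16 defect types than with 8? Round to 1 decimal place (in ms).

ΔRT = (a + b log₂ n₂) − (a + b log₂ n₁) = b·(log₂ n₂ − log₂ n₁).
log₂(16) − log₂(8) = log₂(16/8) = log₂(2) = 1.
ΔRT = 94 × 1.0000 = 94.000 ms.

94.0 ms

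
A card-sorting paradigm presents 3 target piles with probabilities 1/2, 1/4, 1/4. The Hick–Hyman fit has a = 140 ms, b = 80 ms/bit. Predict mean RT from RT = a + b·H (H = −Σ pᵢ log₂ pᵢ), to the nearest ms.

H = −Σ pᵢ log₂ pᵢ = 0.5·1 + 0.25·2 + 0.25·2 = 1.500 bits.
RT = 140 + 80 × 1.500 = 260.00 ms.

260 ms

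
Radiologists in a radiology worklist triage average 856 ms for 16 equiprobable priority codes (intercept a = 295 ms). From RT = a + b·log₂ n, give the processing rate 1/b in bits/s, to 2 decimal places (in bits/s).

Choice component = 856 − 295 = 561 ms over log₂(16) = 4 bits.
b = 561 / 4 = 140.250 ms/bit, so 1/b = 7.130 bits/s.

7.13 bits/s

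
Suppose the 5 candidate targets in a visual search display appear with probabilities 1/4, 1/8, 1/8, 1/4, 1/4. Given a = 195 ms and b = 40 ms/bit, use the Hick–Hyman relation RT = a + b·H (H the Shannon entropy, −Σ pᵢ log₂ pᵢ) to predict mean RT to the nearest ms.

285 ms

H = −Σ pᵢ log₂ pᵢ = 0.25·2 + 0.125·3 + 0.125·3 + 0.25·2 + 0.25·2 = 2.250 bits.
RT = 195 + 40 × 2.250 = 285.00 ms.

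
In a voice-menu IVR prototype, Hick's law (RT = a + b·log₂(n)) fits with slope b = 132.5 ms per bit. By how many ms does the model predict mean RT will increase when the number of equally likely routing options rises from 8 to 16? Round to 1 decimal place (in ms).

132.5 ms

ΔRT = (a + b log₂ n₂) − (a + b log₂ n₁) = b·(log₂ n₂ − log₂ n₁).
log₂(16) − log₂(8) = log₂(16/8) = log₂(2) = 1.
ΔRT = 132.5 × 1.0000 = 132.500 ms.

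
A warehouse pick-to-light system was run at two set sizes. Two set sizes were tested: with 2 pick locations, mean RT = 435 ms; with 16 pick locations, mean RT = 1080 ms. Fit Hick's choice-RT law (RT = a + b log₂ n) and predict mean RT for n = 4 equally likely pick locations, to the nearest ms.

Solve the two-equation system in a and b:
  b = (1080 − 435) / (log₂ 16 − log₂ 2) = 645 / (4 − 1) = 215 ms/bit
  a = 435 − 215 × 1 = 220 ms
Then RT(4) = 220 + 215 × log₂ 4 = 220 + 215 × 2 ≈ 650.000 ms.

650 ms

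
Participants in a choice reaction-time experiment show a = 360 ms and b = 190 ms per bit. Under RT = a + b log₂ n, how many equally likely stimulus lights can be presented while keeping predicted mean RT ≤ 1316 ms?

190·log₂ n ≤ 1316 − 360 = 956, giving log₂ n ≤ 5.0316 and n ≤ 32.708. The largest whole number is 32.

32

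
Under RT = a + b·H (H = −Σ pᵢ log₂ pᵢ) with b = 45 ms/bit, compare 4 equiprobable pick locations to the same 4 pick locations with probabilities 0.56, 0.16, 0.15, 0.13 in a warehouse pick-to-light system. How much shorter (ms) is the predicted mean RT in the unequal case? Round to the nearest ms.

14 ms

Equiprobable entropy H₀ = log₂ 4 = 2.0000 bits.
Skewed entropy H = −Σ pᵢ log₂ pᵢ = 1.6846 bits.
ΔRT = b·(H₀ − H) = 45 × 0.3154 = 14.19 ms.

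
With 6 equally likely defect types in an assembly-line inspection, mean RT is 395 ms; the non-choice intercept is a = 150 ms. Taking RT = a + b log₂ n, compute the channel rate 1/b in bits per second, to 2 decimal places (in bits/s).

b = (395 − 150)/log₂ 6 = 245/2.5850 = 94.779 ms per bit = 0.09478 s/bit; the reciprocal is 10.551 bits/s.

10.55 bits/s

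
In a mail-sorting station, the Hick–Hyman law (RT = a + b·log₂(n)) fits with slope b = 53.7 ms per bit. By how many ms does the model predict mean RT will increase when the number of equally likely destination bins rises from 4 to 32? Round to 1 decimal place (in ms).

161.1 ms

Only the slope matters, since a is common to both: ΔRT = b·log₂(n₂/n₁).
log₂(32) − log₂(4) = log₂(32/4) = log₂(8) = 3.
ΔRT = 53.7 × 3.0000 = 161.100 ms.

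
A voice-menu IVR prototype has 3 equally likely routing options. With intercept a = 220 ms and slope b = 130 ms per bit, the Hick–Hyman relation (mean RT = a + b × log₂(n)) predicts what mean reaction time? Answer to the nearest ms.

426 ms

log₂(3) = 1.5850 bits, so RT = 220 + 130 × 1.5850 ≈ 426.045 ms.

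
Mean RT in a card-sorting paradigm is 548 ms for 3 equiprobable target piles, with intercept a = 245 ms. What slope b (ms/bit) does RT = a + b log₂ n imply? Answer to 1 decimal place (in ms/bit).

191.2 ms/bit

b = (548 − 245) / log₂(3) = 303 / 1.5850 = 191.172 ms/bit.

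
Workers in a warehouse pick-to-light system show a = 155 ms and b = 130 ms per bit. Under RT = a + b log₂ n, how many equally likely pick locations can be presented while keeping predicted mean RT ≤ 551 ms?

8

130·log₂ n ≤ 551 − 155 = 396, giving log₂ n ≤ 3.0462 and n ≤ 8.260. The largest whole number is 8.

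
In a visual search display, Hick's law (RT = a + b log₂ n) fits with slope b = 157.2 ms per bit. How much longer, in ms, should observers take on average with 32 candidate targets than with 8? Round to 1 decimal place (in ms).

The intercept a cancels: ΔRT = b·(log₂ n₂ − log₂ n₁) = b·log₂(n₂/n₁).
log₂(32) − log₂(8) = log₂(32/8) = log₂(4) = 2.
ΔRT = 157.2 × 2.0000 = 314.400 ms.

314.4 ms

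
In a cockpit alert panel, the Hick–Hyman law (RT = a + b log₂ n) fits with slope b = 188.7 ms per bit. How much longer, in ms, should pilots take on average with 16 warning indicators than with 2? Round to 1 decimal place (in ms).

Only the slope matters, since a is common to both: ΔRT = b·log₂(n₂/n₁).
log₂(16) − log₂(2) = log₂(16/2) = log₂(8) = 3.
ΔRT = 188.7 × 3.0000 = 566.100 ms.

566.1 ms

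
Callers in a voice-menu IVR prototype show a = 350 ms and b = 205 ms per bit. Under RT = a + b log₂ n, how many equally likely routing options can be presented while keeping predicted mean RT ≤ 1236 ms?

Set 350 + 205·log₂ n ≤ 1236 → log₂ n ≤ (1236 − 350)/205 = 4.3220.
So n ≤ 2^4.3220 = 20.000; the largest integer n is 20.

20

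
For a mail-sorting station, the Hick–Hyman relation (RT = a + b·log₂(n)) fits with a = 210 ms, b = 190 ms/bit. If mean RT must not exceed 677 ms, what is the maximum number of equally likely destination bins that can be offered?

Information budget: (677 − 210)/190 = 2.4579 bits, so n ≤ 2^2.4579 = 5.494 → at most 5.

5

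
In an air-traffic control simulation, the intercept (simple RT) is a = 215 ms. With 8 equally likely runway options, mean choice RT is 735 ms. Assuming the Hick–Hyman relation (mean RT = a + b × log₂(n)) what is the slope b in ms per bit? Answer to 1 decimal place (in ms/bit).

log₂(8) = 3 bits.
b = (RT − a)/log₂ n = (735 − 215) / 3 = 173.333 ms/bit.

173.3 ms/bit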